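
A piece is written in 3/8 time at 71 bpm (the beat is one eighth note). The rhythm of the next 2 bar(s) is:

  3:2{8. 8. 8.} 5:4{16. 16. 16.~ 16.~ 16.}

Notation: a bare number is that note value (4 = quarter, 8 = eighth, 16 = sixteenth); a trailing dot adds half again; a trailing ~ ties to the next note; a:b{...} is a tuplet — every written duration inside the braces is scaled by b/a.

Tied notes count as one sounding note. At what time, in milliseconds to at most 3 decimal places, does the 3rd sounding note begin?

1. 0.0ms @ 0 + 845.07ms (1)
2. 845.07ms @ 1 + 845.07ms (1)
3. 1690.141ms @ 2 + 845.07ms (1)
4. 2535.211ms @ 3 + 507.042ms (3/5)
5. 3042.254ms @ 18/5 + 507.042ms (3/5)
6. 3549.296ms @ 21/5 + 1521.127ms (9/5)

note 3 onset = 2b = 1690.141ms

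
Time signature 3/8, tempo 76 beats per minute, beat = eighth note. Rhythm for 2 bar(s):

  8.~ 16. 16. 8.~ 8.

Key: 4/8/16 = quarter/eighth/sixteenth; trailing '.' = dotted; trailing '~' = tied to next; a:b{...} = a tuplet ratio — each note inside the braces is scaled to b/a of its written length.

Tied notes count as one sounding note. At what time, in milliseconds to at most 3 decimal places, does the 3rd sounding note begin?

1. 0.0ms @ 0 + 1776.316ms (9/4)
2. 1776.316ms @ 9/4 + 592.105ms (3/4)
3. 2368.421ms @ 3 + 2368.421ms (3)

note 3 onset = 3b = 2368.421ms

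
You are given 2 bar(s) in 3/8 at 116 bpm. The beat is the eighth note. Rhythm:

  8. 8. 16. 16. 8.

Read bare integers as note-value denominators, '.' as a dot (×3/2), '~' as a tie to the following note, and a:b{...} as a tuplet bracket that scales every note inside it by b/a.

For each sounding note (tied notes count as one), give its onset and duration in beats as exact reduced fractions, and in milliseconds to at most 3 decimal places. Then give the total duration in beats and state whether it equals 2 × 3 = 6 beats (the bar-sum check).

1) 0.0ms=0b +775.862ms=3/2b
2) 775.862ms=3/2b +775.862ms=3/2b
3) 1551.724ms=3b +387.931ms=3/4b
4) 1939.655ms=15/4b +387.931ms=3/4b
5) 2327.586ms=9/2b +775.862ms=3/2b
Σ=6b of 6 (116bpm 3/8) — PASS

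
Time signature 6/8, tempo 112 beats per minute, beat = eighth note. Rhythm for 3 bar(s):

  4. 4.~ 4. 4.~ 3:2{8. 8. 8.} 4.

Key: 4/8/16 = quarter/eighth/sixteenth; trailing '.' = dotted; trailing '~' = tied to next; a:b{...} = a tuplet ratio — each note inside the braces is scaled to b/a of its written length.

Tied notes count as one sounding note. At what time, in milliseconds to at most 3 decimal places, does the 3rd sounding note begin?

1. 0.0ms @ 0 + 1607.143ms (3)
2. 1607.143ms @ 3 + 3214.286ms (6)
3. 4821.429ms @ 9 + 2142.857ms (4)
4. 6964.286ms @ 13 + 535.714ms (1)
5. 7500.0ms @ 14 + 535.714ms (1)
6. 8035.714ms @ 15 + 1607.143ms (3)

note 3 onset = 9b = 4821.429ms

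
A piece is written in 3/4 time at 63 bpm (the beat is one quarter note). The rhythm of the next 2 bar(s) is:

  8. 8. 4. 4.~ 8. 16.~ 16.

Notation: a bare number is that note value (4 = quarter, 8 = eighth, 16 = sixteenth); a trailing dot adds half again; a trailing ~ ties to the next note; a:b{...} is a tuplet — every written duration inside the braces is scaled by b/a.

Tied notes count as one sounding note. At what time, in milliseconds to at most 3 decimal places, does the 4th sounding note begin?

1. 0.0ms @ 0 + 714.286ms (3/4)
2. 714.286ms @ 3/4 + 714.286ms (3/4)
3. 1428.571ms @ 3/2 + 1428.571ms (3/2)
4. 2857.143ms @ 3 + 2142.857ms (9/4)
5. 5000.0ms @ 21/4 + 714.286ms (3/4)

note 4 onset = 3b = 2857.143ms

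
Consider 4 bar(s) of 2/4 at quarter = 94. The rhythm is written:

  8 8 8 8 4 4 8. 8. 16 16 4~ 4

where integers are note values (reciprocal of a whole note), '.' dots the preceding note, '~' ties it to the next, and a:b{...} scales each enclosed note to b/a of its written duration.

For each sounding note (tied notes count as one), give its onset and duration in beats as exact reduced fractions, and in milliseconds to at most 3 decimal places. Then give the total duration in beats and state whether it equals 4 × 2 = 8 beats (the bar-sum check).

1) 0.0ms=0b +319.149ms=1/2b
2) 319.149ms=1/2b +319.149ms=1/2b
3) 638.298ms=1b +319.149ms=1/2b
4) 957.447ms=3/2b +319.149ms=1/2b
5) 1276.596ms=2b +638.298ms=1b
6) 1914.894ms=3b +638.298ms=1b
7) 2553.191ms=4b +478.723ms=3/4b
8) 3031.915ms=19/4b +478.723ms=3/4b
9) 3510.638ms=11/2b +159.574ms=1/4b
10) 3670.213ms=23/4b +159.574ms=1/4b
11) 3829.787ms=6b +1276.596ms=2b
Σ=8b of 8 (94bpm 2/4) — PASS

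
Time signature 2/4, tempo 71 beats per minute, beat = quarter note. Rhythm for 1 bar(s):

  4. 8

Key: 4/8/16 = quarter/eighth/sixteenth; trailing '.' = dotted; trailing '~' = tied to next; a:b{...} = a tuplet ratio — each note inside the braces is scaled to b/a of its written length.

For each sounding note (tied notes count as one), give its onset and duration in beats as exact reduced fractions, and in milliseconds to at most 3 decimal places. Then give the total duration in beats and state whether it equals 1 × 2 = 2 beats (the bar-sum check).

1) 0.0ms=0b +1267.606ms=3/2b
2) 1267.606ms=3/2b +422.535ms=1/2b
Σ=2b of 2 (71bpm 2/4) — PASS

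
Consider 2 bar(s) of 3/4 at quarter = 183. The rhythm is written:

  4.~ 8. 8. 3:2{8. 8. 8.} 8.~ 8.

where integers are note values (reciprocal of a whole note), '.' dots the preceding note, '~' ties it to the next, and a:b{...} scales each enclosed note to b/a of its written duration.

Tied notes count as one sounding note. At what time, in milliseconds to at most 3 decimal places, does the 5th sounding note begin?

note 5 onset = 4b = 1311.475ms

1. 0.0ms @ 0 + 737.705ms (9/4)
2. 737.705ms @ 9/4 + 245.902ms (3/4)
3. 983.607ms @ 3 + 163.934ms (1/2)
4. 1147.541ms @ 7/2 + 163.934ms (1/2)
5. 1311.475ms @ 4 + 163.934ms (1/2)
6. 1475.41ms @ 9/2 + 491.803ms (3/2)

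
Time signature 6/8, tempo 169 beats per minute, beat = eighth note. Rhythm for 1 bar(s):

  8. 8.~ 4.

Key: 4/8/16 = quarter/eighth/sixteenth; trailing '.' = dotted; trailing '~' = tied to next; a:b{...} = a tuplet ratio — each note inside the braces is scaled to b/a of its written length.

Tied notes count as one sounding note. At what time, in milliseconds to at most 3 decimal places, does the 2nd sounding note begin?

1. 0.0ms @ 0 + 532.544ms (3/2)
2. 532.544ms @ 3/2 + 1597.633ms (9/2)

note 2 onset = 3/2b = 532.544ms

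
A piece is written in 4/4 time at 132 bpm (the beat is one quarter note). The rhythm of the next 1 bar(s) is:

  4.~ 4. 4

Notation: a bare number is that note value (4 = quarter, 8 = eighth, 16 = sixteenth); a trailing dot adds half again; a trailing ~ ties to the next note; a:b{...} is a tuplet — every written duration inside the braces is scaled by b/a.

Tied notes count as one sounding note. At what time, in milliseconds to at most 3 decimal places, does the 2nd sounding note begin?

note 2 onset = 3b = 1363.636ms

1. 0.0ms @ 0 + 1363.636ms (3)
2. 1363.636ms @ 3 + 454.545ms (1)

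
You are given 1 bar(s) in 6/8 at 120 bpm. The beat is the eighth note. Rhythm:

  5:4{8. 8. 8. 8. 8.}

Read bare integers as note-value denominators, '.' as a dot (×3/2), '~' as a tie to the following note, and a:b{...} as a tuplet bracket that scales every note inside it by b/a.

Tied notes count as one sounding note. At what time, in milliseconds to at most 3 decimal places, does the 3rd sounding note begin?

1. 0.0ms @ 0 + 600.0ms (6/5)
2. 600.0ms @ 6/5 + 600.0ms (6/5)
3. 1200.0ms @ 12/5 + 600.0ms (6/5)
4. 1800.0ms @ 18/5 + 600.0ms (6/5)
5. 2400.0ms @ 24/5 + 600.0ms (6/5)

note 3 onset = 12/5b = 1200.0ms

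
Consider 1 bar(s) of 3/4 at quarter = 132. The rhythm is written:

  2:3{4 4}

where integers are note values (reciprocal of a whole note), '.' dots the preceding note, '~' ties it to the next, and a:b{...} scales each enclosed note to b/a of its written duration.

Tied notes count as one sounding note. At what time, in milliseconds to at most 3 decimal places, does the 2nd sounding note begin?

note 2 onset = 3/2b = 681.818ms

1. 0.0ms @ 0 + 681.818ms (3/2)
2. 681.818ms @ 3/2 + 681.818ms (3/2)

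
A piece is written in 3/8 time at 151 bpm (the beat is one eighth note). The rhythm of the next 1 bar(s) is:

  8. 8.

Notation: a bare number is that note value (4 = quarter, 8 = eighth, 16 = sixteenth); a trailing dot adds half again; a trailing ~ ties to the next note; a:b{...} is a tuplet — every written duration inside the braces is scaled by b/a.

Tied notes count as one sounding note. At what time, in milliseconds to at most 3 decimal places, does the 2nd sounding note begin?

note 2 onset = 3/2b = 596.026ms

1. 0.0ms @ 0 + 596.026ms (3/2)
2. 596.026ms @ 3/2 + 596.026ms (3/2)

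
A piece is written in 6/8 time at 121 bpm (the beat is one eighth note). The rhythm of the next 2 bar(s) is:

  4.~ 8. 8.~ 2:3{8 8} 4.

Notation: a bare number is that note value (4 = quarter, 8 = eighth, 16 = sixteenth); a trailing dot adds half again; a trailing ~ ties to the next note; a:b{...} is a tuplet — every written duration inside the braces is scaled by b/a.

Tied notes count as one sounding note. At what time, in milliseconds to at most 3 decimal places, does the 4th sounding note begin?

note 4 onset = 9b = 4462.81ms

1. 0.0ms @ 0 + 2231.405ms (9/2)
2. 2231.405ms @ 9/2 + 1487.603ms (3)
3. 3719.008ms @ 15/2 + 743.802ms (3/2)
4. 4462.81ms @ 9 + 1487.603ms (3)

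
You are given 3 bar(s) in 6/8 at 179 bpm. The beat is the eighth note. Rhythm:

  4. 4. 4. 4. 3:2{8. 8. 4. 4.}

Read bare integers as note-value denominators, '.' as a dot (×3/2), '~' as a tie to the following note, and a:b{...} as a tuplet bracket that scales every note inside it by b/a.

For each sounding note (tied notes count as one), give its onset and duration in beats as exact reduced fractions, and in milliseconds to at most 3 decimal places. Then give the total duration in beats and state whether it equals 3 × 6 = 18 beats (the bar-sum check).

1) 0.0ms=0b +1005.587ms=3b
2) 1005.587ms=3b +1005.587ms=3b
3) 2011.173ms=6b +1005.587ms=3b
4) 3016.76ms=9b +1005.587ms=3b
5) 4022.346ms=12b +335.196ms=1b
6) 4357.542ms=13b +335.196ms=1b
7) 4692.737ms=14b +670.391ms=2b
8) 5363.128ms=16b +670.391ms=2b
Σ=18b of 18 (179bpm 6/8) — PASS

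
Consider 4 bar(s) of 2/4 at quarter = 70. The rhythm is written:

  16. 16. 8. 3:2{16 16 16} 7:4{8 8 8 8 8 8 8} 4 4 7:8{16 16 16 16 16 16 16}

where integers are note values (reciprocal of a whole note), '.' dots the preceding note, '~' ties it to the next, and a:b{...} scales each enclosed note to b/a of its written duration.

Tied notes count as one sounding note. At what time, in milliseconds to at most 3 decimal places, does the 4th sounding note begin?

1. 0.0ms @ 0 + 321.429ms (3/8)
2. 321.429ms @ 3/8 + 321.429ms (3/8)
3. 642.857ms @ 3/4 + 642.857ms (3/4)
4. 1285.714ms @ 3/2 + 142.857ms (1/6)
5. 1428.571ms @ 5/3 + 142.857ms (1/6)
6. 1571.429ms @ 11/6 + 142.857ms (1/6)
7. 1714.286ms @ 2 + 244.898ms (2/7)
8. 1959.184ms @ 16/7 + 244.898ms (2/7)
9. 2204.082ms @ 18/7 + 244.898ms (2/7)
10. 2448.98ms @ 20/7 + 244.898ms (2/7)
11. 2693.878ms @ 22/7 + 244.898ms (2/7)
12. 2938.776ms @ 24/7 + 244.898ms (2/7)
13. 3183.673ms @ 26/7 + 244.898ms (2/7)
14. 3428.571ms @ 4 + 857.143ms (1)
15. 4285.714ms @ 5 + 857.143ms (1)
16. 5142.857ms @ 6 + 244.898ms (2/7)
17. 5387.755ms @ 44/7 + 244.898ms (2/7)
18. 5632.653ms @ 46/7 + 244.898ms (2/7)
19. 5877.551ms @ 48/7 + 244.898ms (2/7)
20. 6122.449ms @ 50/7 + 244.898ms (2/7)
21. 6367.347ms @ 52/7 + 244.898ms (2/7)
22. 6612.245ms @ 54/7 + 244.898ms (2/7)

note 4 onset = 3/2b = 1285.714ms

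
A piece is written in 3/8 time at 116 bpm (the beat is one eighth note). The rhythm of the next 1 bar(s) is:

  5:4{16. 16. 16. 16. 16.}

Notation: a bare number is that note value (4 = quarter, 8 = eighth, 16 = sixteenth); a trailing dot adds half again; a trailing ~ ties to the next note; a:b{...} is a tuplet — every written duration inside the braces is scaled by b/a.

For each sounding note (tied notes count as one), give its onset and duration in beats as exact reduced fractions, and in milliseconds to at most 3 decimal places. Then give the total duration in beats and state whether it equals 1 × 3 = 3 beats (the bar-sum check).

1) 0.0ms=0b +310.345ms=3/5b
2) 310.345ms=3/5b +310.345ms=3/5b
3) 620.69ms=6/5b +310.345ms=3/5b
4) 931.034ms=9/5b +310.345ms=3/5b
5) 1241.379ms=12/5b +310.345ms=3/5b
Σ=3b of 3 (116bpm 3/8) — PASS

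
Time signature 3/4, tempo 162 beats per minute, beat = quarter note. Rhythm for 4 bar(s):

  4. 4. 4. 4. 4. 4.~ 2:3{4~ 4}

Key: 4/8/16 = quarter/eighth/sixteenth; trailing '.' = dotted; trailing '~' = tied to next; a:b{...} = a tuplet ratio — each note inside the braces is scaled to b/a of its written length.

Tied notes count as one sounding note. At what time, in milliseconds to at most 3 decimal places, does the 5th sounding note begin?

note 5 onset = 6b = 2222.222ms

1. 0.0ms @ 0 + 555.556ms (3/2)
2. 555.556ms @ 3/2 + 555.556ms (3/2)
3. 1111.111ms @ 3 + 555.556ms (3/2)
4. 1666.667ms @ 9/2 + 555.556ms (3/2)
5. 2222.222ms @ 6 + 555.556ms (3/2)
6. 2777.778ms @ 15/2 + 1666.667ms (9/2)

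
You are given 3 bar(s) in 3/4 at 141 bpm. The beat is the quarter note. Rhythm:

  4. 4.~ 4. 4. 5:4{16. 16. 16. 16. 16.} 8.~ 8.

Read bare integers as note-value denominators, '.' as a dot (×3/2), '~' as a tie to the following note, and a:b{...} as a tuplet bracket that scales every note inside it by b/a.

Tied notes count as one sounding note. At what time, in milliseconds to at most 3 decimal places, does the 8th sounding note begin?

note 8 onset = 36/5b = 3063.83ms

1. 0.0ms @ 0 + 638.298ms (3/2)
2. 638.298ms @ 3/2 + 1276.596ms (3)
3. 1914.894ms @ 9/2 + 638.298ms (3/2)
4. 2553.191ms @ 6 + 127.66ms (3/10)
5. 2680.851ms @ 63/10 + 127.66ms (3/10)
6. 2808.511ms @ 33/5 + 127.66ms (3/10)
7. 2936.17ms @ 69/10 + 127.66ms (3/10)
8. 3063.83ms @ 36/5 + 127.66ms (3/10)
9. 3191.489ms @ 15/2 + 638.298ms (3/2)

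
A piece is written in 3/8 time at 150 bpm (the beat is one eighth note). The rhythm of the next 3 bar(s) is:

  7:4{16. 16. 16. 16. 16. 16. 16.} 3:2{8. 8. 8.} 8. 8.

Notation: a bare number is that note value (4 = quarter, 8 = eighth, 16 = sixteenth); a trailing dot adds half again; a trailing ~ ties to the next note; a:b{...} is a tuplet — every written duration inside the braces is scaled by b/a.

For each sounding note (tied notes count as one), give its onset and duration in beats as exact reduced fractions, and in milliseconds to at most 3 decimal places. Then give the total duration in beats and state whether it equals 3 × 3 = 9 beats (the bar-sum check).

1) 0.0ms=0b +171.429ms=3/7b
2) 171.429ms=3/7b +171.429ms=3/7b
3) 342.857ms=6/7b +171.429ms=3/7b
4) 514.286ms=9/7b +171.429ms=3/7b
5) 685.714ms=12/7b +171.429ms=3/7b
6) 857.143ms=15/7b +171.429ms=3/7b
7) 1028.571ms=18/7b +171.429ms=3/7b
8) 1200.0ms=3b +400.0ms=1b
9) 1600.0ms=4b +400.0ms=1b
10) 2000.0ms=5b +400.0ms=1b
11) 2400.0ms=6b +600.0ms=3/2b
12) 3000.0ms=15/2b +600.0ms=3/2b
Σ=9b of 9 (150bpm 3/8) — PASS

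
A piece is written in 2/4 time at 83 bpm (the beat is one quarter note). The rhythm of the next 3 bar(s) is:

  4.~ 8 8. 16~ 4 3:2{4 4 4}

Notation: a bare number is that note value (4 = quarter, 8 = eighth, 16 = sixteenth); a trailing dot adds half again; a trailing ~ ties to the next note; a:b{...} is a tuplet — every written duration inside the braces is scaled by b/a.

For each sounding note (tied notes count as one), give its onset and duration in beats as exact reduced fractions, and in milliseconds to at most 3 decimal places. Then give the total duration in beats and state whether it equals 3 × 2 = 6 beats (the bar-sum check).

1) 0.0ms=0b +1445.783ms=2b
2) 1445.783ms=2b +542.169ms=3/4b
3) 1987.952ms=11/4b +903.614ms=5/4b
4) 2891.566ms=4b +481.928ms=2/3b
5) 3373.494ms=14/3b +481.928ms=2/3b
6) 3855.422ms=16/3b +481.928ms=2/3b
Σ=6b of 6 (83bpm 2/4) — PASS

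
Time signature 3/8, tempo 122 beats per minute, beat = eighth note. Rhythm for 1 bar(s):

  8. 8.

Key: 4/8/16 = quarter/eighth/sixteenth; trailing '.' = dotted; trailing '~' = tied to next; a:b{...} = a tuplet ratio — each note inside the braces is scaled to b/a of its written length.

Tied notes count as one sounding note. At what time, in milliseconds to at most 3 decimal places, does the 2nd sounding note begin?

1. 0.0ms @ 0 + 737.705ms (3/2)
2. 737.705ms @ 3/2 + 737.705ms (3/2)

note 2 onset = 3/2b = 737.705ms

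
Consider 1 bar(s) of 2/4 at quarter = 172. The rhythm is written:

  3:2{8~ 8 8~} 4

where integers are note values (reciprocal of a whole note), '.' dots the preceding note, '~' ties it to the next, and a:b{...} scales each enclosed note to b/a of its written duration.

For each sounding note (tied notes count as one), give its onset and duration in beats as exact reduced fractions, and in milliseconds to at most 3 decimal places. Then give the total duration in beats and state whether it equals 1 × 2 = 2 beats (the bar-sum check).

1) 0.0ms=0b +232.558ms=2/3b
2) 232.558ms=2/3b +465.116ms=4/3b
Σ=2b of 2 (172bpm 2/4) — PASS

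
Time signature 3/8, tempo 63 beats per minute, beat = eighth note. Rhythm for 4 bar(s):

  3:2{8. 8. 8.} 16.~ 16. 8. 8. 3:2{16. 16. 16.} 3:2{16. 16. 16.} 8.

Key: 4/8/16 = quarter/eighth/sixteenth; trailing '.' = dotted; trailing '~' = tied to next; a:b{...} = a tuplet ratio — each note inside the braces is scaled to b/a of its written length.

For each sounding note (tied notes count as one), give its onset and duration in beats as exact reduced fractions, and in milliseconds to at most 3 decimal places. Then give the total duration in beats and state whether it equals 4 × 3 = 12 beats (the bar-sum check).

1) 0.0ms=0b +952.381ms=1b
2) 952.381ms=1b +952.381ms=1b
3) 1904.762ms=2b +952.381ms=1b
4) 2857.143ms=3b +1428.571ms=3/2b
5) 4285.714ms=9/2b +1428.571ms=3/2b
6) 5714.286ms=6b +1428.571ms=3/2b
7) 7142.857ms=15/2b +476.19ms=1/2b
8) 7619.048ms=8b +476.19ms=1/2b
9) 8095.238ms=17/2b +476.19ms=1/2b
10) 8571.429ms=9b +476.19ms=1/2b
11) 9047.619ms=19/2b +476.19ms=1/2b
12) 9523.81ms=10b +476.19ms=1/2b
13) 10000.0ms=21/2b +1428.571ms=3/2b
Σ=12b of 12 (63bpm 3/8) — PASS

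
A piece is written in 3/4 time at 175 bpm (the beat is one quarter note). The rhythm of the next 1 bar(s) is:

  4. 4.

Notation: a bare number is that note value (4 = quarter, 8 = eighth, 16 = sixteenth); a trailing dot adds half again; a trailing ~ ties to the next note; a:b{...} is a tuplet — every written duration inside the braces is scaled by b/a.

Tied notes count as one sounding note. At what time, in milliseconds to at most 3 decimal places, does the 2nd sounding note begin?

note 2 onset = 3/2b = 514.286ms

1. 0.0ms @ 0 + 514.286ms (3/2)
2. 514.286ms @ 3/2 + 514.286ms (3/2)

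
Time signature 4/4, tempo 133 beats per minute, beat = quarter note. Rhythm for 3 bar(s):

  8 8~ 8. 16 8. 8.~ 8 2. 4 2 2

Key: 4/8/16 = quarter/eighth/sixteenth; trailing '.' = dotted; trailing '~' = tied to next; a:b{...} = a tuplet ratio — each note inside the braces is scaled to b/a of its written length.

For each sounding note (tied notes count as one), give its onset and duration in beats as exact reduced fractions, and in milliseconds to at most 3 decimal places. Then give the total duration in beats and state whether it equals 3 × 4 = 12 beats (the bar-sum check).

1) 0.0ms=0b +225.564ms=1/2b
2) 225.564ms=1/2b +563.91ms=5/4b
3) 789.474ms=7/4b +112.782ms=1/4b
4) 902.256ms=2b +338.346ms=3/4b
5) 1240.602ms=11/4b +563.91ms=5/4b
6) 1804.511ms=4b +1353.383ms=3b
7) 3157.895ms=7b +451.128ms=1b
8) 3609.023ms=8b +902.256ms=2b
9) 4511.278ms=10b +902.256ms=2b
Σ=12b of 12 (133bpm 4/4) — PASS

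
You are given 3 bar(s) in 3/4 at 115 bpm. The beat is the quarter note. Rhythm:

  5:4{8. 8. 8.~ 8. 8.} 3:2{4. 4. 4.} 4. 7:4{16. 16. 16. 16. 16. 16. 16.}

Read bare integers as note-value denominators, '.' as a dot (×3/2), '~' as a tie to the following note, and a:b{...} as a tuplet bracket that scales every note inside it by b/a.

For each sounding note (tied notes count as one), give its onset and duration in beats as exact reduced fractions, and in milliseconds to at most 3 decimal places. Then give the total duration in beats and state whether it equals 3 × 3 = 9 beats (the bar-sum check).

1) 0.0ms=0b +313.043ms=3/5b
2) 313.043ms=3/5b +313.043ms=3/5b
3) 626.087ms=6/5b +626.087ms=6/5b
4) 1252.174ms=12/5b +313.043ms=3/5b
5) 1565.217ms=3b +521.739ms=1b
6) 2086.957ms=4b +521.739ms=1b
7) 2608.696ms=5b +521.739ms=1b
8) 3130.435ms=6b +782.609ms=3/2b
9) 3913.043ms=15/2b +111.801ms=3/14b
10) 4024.845ms=54/7b +111.801ms=3/14b
11) 4136.646ms=111/14b +111.801ms=3/14b
12) 4248.447ms=57/7b +111.801ms=3/14b
13) 4360.248ms=117/14b +111.801ms=3/14b
14) 4472.05ms=60/7b +111.801ms=3/14b
15) 4583.851ms=123/14b +111.801ms=3/14b
Σ=9b of 9 (115bpm 3/4) — PASS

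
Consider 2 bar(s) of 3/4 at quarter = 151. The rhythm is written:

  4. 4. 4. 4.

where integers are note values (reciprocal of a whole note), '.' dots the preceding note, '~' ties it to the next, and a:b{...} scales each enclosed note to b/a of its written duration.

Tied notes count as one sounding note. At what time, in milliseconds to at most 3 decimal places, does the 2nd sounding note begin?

note 2 onset = 3/2b = 596.026ms

1. 0.0ms @ 0 + 596.026ms (3/2)
2. 596.026ms @ 3/2 + 596.026ms (3/2)
3. 1192.053ms @ 3 + 596.026ms (3/2)
4. 1788.079ms @ 9/2 + 596.026ms (3/2)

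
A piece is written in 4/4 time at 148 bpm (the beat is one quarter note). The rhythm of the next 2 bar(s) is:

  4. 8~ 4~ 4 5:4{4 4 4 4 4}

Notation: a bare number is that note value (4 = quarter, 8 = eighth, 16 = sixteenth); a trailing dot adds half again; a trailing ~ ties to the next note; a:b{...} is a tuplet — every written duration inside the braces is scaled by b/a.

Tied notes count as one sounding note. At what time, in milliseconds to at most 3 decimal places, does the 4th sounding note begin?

note 4 onset = 24/5b = 1945.946ms

1. 0.0ms @ 0 + 608.108ms (3/2)
2. 608.108ms @ 3/2 + 1013.514ms (5/2)
3. 1621.622ms @ 4 + 324.324ms (4/5)
4. 1945.946ms @ 24/5 + 324.324ms (4/5)
5. 2270.27ms @ 28/5 + 324.324ms (4/5)
6. 2594.595ms @ 32/5 + 324.324ms (4/5)
7. 2918.919ms @ 36/5 + 324.324ms (4/5)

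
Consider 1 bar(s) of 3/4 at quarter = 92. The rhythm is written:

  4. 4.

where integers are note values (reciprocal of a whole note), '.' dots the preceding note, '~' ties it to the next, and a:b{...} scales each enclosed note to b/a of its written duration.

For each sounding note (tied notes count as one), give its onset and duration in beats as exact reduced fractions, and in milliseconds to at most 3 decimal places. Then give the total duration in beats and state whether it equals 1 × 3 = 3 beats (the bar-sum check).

1) 0.0ms=0b +978.261ms=3/2b
2) 978.261ms=3/2b +978.261ms=3/2b
Σ=3b of 3 (92bpm 3/4) — PASS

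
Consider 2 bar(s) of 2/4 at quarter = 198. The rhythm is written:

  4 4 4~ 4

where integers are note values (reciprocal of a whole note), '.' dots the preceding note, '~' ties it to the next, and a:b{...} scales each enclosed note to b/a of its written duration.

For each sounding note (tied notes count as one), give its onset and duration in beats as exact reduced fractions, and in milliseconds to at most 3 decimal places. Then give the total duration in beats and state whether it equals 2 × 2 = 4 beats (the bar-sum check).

1) 0.0ms=0b +303.03ms=1b
2) 303.03ms=1b +303.03ms=1b
3) 606.061ms=2b +606.061ms=2b
Σ=4b of 4 (198bpm 2/4) — PASS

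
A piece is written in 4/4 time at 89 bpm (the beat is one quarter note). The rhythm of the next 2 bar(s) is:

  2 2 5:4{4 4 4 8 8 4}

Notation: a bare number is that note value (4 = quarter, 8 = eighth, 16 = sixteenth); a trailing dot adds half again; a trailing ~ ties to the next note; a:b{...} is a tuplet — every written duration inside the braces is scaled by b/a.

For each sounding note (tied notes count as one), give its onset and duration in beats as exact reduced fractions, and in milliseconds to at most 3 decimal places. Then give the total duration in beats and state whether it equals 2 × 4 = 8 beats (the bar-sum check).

1) 0.0ms=0b +1348.315ms=2b
2) 1348.315ms=2b +1348.315ms=2b
3) 2696.629ms=4b +539.326ms=4/5b
4) 3235.955ms=24/5b +539.326ms=4/5b
5) 3775.281ms=28/5b +539.326ms=4/5b
6) 4314.607ms=32/5b +269.663ms=2/5b
7) 4584.27ms=34/5b +269.663ms=2/5b
8) 4853.933ms=36/5b +539.326ms=4/5b
Σ=8b of 8 (89bpm 4/4) — PASS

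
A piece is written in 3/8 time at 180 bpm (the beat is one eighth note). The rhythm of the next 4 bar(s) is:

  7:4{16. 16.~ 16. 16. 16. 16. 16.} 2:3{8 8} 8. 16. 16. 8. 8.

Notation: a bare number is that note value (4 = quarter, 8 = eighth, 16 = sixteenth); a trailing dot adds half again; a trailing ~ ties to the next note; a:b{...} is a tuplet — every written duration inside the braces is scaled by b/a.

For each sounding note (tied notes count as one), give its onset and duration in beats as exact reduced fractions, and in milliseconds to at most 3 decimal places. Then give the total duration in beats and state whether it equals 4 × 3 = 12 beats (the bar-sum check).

1) 0.0ms=0b +142.857ms=3/7b
2) 142.857ms=3/7b +285.714ms=6/7b
3) 428.571ms=9/7b +142.857ms=3/7b
4) 571.429ms=12/7b +142.857ms=3/7b
5) 714.286ms=15/7b +142.857ms=3/7b
6) 857.143ms=18/7b +142.857ms=3/7b
7) 1000.0ms=3b +500.0ms=3/2b
8) 1500.0ms=9/2b +500.0ms=3/2b
9) 2000.0ms=6b +500.0ms=3/2b
10) 2500.0ms=15/2b +250.0ms=3/4b
11) 2750.0ms=33/4b +250.0ms=3/4b
12) 3000.0ms=9b +500.0ms=3/2b
13) 3500.0ms=21/2b +500.0ms=3/2b
Σ=12b of 12 (180bpm 3/8) — PASS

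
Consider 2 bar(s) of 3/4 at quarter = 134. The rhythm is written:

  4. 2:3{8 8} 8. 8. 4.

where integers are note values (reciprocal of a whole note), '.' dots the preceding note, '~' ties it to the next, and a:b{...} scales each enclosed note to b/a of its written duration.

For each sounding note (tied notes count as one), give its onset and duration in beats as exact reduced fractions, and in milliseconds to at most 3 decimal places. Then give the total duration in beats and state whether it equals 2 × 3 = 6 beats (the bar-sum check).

1) 0.0ms=0b +671.642ms=3/2b
2) 671.642ms=3/2b +335.821ms=3/4b
3) 1007.463ms=9/4b +335.821ms=3/4b
4) 1343.284ms=3b +335.821ms=3/4b
5) 1679.104ms=15/4b +335.821ms=3/4b
6) 2014.925ms=9/2b +671.642ms=3/2b
Σ=6b of 6 (134bpm 3/4) — PASS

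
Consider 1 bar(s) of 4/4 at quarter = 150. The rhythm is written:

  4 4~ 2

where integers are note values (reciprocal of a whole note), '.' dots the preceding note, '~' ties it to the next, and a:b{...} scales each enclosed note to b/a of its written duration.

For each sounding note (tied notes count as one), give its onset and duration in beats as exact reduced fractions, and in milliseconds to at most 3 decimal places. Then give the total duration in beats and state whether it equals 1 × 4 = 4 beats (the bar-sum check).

1) 0.0ms=0b +400.0ms=1b
2) 400.0ms=1b +1200.0ms=3b
Σ=4b of 4 (150bpm 4/4) — PASS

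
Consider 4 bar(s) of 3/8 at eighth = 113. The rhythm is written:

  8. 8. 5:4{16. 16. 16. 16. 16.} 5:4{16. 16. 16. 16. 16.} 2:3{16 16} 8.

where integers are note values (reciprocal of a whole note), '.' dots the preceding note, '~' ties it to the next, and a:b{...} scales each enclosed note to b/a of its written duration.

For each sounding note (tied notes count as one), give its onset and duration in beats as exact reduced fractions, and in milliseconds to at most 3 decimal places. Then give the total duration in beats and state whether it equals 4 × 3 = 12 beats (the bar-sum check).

1) 0.0ms=0b +796.46ms=3/2b
2) 796.46ms=3/2b +796.46ms=3/2b
3) 1592.92ms=3b +318.584ms=3/5b
4) 1911.504ms=18/5b +318.584ms=3/5b
5) 2230.088ms=21/5b +318.584ms=3/5b
6) 2548.673ms=24/5b +318.584ms=3/5b
7) 2867.257ms=27/5b +318.584ms=3/5b
8) 3185.841ms=6b +318.584ms=3/5b
9) 3504.425ms=33/5b +318.584ms=3/5b
10) 3823.009ms=36/5b +318.584ms=3/5b
11) 4141.593ms=39/5b +318.584ms=3/5b
12) 4460.177ms=42/5b +318.584ms=3/5b
13) 4778.761ms=9b +398.23ms=3/4b
14) 5176.991ms=39/4b +398.23ms=3/4b
15) 5575.221ms=21/2b +796.46ms=3/2b
Σ=12b of 12 (113bpm 3/8) — PASS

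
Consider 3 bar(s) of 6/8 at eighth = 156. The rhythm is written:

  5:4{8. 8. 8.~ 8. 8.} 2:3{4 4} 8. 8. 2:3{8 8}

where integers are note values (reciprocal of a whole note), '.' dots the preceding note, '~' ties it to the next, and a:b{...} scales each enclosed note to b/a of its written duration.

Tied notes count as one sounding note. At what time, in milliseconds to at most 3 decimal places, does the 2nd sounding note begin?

note 2 onset = 6/5b = 461.538ms

1. 0.0ms @ 0 + 461.538ms (6/5)
2. 461.538ms @ 6/5 + 461.538ms (6/5)
3. 923.077ms @ 12/5 + 923.077ms (12/5)
4. 1846.154ms @ 24/5 + 461.538ms (6/5)
5. 2307.692ms @ 6 + 1153.846ms (3)
6. 3461.538ms @ 9 + 1153.846ms (3)
7. 4615.385ms @ 12 + 576.923ms (3/2)
8. 5192.308ms @ 27/2 + 576.923ms (3/2)
9. 5769.231ms @ 15 + 576.923ms (3/2)
10. 6346.154ms @ 33/2 + 576.923ms (3/2)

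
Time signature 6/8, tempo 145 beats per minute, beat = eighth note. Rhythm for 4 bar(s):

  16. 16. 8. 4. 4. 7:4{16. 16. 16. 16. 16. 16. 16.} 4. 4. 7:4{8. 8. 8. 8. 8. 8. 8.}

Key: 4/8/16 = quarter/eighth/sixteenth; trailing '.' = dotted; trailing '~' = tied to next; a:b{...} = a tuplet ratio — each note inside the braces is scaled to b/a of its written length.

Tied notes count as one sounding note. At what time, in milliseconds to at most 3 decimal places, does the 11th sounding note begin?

note 11 onset = 78/7b = 4610.837ms

1. 0.0ms @ 0 + 310.345ms (3/4)
2. 310.345ms @ 3/4 + 310.345ms (3/4)
3. 620.69ms @ 3/2 + 620.69ms (3/2)
4. 1241.379ms @ 3 + 1241.379ms (3)
5. 2482.759ms @ 6 + 1241.379ms (3)
6. 3724.138ms @ 9 + 177.34ms (3/7)
7. 3901.478ms @ 66/7 + 177.34ms (3/7)
8. 4078.818ms @ 69/7 + 177.34ms (3/7)
9. 4256.158ms @ 72/7 + 177.34ms (3/7)
10. 4433.498ms @ 75/7 + 177.34ms (3/7)
11. 4610.837ms @ 78/7 + 177.34ms (3/7)
12. 4788.177ms @ 81/7 + 177.34ms (3/7)
13. 4965.517ms @ 12 + 1241.379ms (3)
14. 6206.897ms @ 15 + 1241.379ms (3)
15. 7448.276ms @ 18 + 354.68ms (6/7)
16. 7802.956ms @ 132/7 + 354.68ms (6/7)
17. 8157.635ms @ 138/7 + 354.68ms (6/7)
18. 8512.315ms @ 144/7 + 354.68ms (6/7)
19. 8866.995ms @ 150/7 + 354.68ms (6/7)
20. 9221.675ms @ 156/7 + 354.68ms (6/7)
21. 9576.355ms @ 162/7 + 354.68ms (6/7)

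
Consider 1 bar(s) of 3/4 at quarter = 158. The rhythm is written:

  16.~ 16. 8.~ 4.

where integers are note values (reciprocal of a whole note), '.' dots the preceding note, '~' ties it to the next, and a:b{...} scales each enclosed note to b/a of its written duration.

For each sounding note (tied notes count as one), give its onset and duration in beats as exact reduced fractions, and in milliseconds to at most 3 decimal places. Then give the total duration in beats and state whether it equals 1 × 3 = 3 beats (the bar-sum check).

1) 0.0ms=0b +284.81ms=3/4b
2) 284.81ms=3/4b +854.43ms=9/4b
Σ=3b of 3 (158bpm 3/4) — PASS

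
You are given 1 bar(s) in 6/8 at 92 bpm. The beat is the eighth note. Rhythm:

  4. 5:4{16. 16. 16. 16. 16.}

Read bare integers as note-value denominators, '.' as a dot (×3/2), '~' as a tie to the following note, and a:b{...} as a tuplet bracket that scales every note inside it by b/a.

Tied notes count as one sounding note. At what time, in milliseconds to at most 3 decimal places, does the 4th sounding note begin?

1. 0.0ms @ 0 + 1956.522ms (3)
2. 1956.522ms @ 3 + 391.304ms (3/5)
3. 2347.826ms @ 18/5 + 391.304ms (3/5)
4. 2739.13ms @ 21/5 + 391.304ms (3/5)
5. 3130.435ms @ 24/5 + 391.304ms (3/5)
6. 3521.739ms @ 27/5 + 391.304ms (3/5)

note 4 onset = 21/5b = 2739.13ms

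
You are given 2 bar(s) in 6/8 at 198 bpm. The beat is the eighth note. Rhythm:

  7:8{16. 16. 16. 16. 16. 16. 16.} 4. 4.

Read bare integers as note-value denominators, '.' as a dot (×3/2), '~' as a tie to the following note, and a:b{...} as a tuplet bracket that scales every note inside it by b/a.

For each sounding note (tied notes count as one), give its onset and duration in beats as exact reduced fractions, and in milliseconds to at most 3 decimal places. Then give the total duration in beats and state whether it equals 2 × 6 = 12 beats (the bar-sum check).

1) 0.0ms=0b +259.74ms=6/7b
2) 259.74ms=6/7b +259.74ms=6/7b
3) 519.481ms=12/7b +259.74ms=6/7b
4) 779.221ms=18/7b +259.74ms=6/7b
5) 1038.961ms=24/7b +259.74ms=6/7b
6) 1298.701ms=30/7b +259.74ms=6/7b
7) 1558.442ms=36/7b +259.74ms=6/7b
8) 1818.182ms=6b +909.091ms=3b
9) 2727.273ms=9b +909.091ms=3b
Σ=12b of 12 (198bpm 6/8) — PASS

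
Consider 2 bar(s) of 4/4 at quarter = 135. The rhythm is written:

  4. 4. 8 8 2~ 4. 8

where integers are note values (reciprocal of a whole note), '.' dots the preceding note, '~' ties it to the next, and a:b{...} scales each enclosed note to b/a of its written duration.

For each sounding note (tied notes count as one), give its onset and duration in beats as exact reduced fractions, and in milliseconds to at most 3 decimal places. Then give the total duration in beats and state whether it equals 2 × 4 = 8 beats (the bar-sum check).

1) 0.0ms=0b +666.667ms=3/2b
2) 666.667ms=3/2b +666.667ms=3/2b
3) 1333.333ms=3b +222.222ms=1/2b
4) 1555.556ms=7/2b +222.222ms=1/2b
5) 1777.778ms=4b +1555.556ms=7/2b
6) 3333.333ms=15/2b +222.222ms=1/2b
Σ=8b of 8 (135bpm 4/4) — PASS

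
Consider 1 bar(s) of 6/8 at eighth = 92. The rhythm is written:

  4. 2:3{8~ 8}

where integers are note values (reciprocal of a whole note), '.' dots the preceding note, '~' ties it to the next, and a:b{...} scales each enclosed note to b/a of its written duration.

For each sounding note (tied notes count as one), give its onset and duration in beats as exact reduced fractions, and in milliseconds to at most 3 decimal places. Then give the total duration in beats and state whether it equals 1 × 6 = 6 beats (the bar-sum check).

1) 0.0ms=0b +1956.522ms=3b
2) 1956.522ms=3b +1956.522ms=3b
Σ=6b of 6 (92bpm 6/8) — PASS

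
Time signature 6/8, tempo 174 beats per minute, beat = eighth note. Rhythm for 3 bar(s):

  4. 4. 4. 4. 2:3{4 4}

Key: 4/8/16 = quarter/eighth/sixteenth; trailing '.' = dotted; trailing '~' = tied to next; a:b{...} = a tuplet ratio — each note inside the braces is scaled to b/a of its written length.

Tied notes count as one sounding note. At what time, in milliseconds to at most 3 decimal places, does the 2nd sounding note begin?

1. 0.0ms @ 0 + 1034.483ms (3)
2. 1034.483ms @ 3 + 1034.483ms (3)
3. 2068.966ms @ 6 + 1034.483ms (3)
4. 3103.448ms @ 9 + 1034.483ms (3)
5. 4137.931ms @ 12 + 1034.483ms (3)
6. 5172.414ms @ 15 + 1034.483ms (3)

note 2 onset = 3b = 1034.483ms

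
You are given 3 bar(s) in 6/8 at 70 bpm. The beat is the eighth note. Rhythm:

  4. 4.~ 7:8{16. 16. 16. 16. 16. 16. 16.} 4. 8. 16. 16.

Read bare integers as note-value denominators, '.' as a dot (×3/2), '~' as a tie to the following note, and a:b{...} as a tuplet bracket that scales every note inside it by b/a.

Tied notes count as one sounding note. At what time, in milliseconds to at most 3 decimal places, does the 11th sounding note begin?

1. 0.0ms @ 0 + 2571.429ms (3)
2. 2571.429ms @ 3 + 3306.122ms (27/7)
3. 5877.551ms @ 48/7 + 734.694ms (6/7)
4. 6612.245ms @ 54/7 + 734.694ms (6/7)
5. 7346.939ms @ 60/7 + 734.694ms (6/7)
6. 8081.633ms @ 66/7 + 734.694ms (6/7)
7. 8816.327ms @ 72/7 + 734.694ms (6/7)
8. 9551.02ms @ 78/7 + 734.694ms (6/7)
9. 10285.714ms @ 12 + 2571.429ms (3)
10. 12857.143ms @ 15 + 1285.714ms (3/2)
11. 14142.857ms @ 33/2 + 642.857ms (3/4)
12. 14785.714ms @ 69/4 + 642.857ms (3/4)

note 11 onset = 33/2b = 14142.857ms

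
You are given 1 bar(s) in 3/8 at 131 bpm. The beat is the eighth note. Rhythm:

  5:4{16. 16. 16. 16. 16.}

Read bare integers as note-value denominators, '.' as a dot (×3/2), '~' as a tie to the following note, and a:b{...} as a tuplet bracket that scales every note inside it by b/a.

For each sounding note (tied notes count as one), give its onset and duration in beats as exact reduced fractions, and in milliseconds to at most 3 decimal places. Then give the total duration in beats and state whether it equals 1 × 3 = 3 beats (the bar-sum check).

1) 0.0ms=0b +274.809ms=3/5b
2) 274.809ms=3/5b +274.809ms=3/5b
3) 549.618ms=6/5b +274.809ms=3/5b
4) 824.427ms=9/5b +274.809ms=3/5b
5) 1099.237ms=12/5b +274.809ms=3/5b
Σ=3b of 3 (131bpm 3/8) — PASS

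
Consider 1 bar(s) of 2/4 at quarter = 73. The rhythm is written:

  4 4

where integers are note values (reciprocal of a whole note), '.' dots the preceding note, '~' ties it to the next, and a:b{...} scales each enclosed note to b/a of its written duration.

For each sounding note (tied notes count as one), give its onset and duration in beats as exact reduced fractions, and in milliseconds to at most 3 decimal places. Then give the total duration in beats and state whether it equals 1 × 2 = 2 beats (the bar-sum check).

1) 0.0ms=0b +821.918ms=1b
2) 821.918ms=1b +821.918ms=1b
Σ=2b of 2 (73bpm 2/4) — PASS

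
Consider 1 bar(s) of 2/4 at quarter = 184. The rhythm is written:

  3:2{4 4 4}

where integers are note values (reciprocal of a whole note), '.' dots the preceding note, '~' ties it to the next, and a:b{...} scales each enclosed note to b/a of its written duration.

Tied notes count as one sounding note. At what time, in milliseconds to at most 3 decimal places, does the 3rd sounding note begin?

note 3 onset = 4/3b = 434.783ms

1. 0.0ms @ 0 + 217.391ms (2/3)
2. 217.391ms @ 2/3 + 217.391ms (2/3)
3. 434.783ms @ 4/3 + 217.391ms (2/3)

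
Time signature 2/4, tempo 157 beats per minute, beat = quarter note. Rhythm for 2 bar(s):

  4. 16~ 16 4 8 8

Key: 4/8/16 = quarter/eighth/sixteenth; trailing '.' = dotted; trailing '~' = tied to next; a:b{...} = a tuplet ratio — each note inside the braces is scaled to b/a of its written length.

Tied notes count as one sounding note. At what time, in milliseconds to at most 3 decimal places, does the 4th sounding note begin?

1. 0.0ms @ 0 + 573.248ms (3/2)
2. 573.248ms @ 3/2 + 191.083ms (1/2)
3. 764.331ms @ 2 + 382.166ms (1)
4. 1146.497ms @ 3 + 191.083ms (1/2)
5. 1337.58ms @ 7/2 + 191.083ms (1/2)

note 4 onset = 3b = 1146.497ms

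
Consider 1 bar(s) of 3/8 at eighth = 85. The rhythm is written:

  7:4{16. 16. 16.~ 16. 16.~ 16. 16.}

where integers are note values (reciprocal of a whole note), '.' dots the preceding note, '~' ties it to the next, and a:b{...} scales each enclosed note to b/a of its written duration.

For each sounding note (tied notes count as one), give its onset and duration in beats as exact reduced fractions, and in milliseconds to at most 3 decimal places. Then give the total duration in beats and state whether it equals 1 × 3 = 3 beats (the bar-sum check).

1) 0.0ms=0b +302.521ms=3/7b
2) 302.521ms=3/7b +302.521ms=3/7b
3) 605.042ms=6/7b +605.042ms=6/7b
4) 1210.084ms=12/7b +605.042ms=6/7b
5) 1815.126ms=18/7b +302.521ms=3/7b
Σ=3b of 3 (85bpm 3/8) — PASS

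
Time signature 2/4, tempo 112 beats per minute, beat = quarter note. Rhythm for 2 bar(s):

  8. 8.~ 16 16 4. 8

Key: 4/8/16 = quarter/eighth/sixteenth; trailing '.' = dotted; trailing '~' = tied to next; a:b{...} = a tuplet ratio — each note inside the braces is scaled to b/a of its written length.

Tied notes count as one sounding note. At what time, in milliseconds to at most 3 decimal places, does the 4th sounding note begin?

note 4 onset = 2b = 1071.429ms

1. 0.0ms @ 0 + 401.786ms (3/4)
2. 401.786ms @ 3/4 + 535.714ms (1)
3. 937.5ms @ 7/4 + 133.929ms (1/4)
4. 1071.429ms @ 2 + 803.571ms (3/2)
5. 1875.0ms @ 7/2 + 267.857ms (1/2)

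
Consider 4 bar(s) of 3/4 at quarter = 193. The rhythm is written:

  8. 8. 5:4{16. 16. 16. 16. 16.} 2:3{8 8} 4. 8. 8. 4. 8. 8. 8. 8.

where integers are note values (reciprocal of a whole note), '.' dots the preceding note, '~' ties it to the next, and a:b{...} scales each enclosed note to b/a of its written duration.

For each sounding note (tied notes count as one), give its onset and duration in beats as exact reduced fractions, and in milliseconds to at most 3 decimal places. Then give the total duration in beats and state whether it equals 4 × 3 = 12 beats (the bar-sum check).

1) 0.0ms=0b +233.161ms=3/4b
2) 233.161ms=3/4b +233.161ms=3/4b
3) 466.321ms=3/2b +93.264ms=3/10b
4) 559.585ms=9/5b +93.264ms=3/10b
5) 652.85ms=21/10b +93.264ms=3/10b
6) 746.114ms=12/5b +93.264ms=3/10b
7) 839.378ms=27/10b +93.264ms=3/10b
8) 932.642ms=3b +233.161ms=3/4b
9) 1165.803ms=15/4b +233.161ms=3/4b
10) 1398.964ms=9/2b +466.321ms=3/2b
11) 1865.285ms=6b +233.161ms=3/4b
12) 2098.446ms=27/4b +233.161ms=3/4b
13) 2331.606ms=15/2b +466.321ms=3/2b
14) 2797.927ms=9b +233.161ms=3/4b
15) 3031.088ms=39/4b +233.161ms=3/4b
16) 3264.249ms=21/2b +233.161ms=3/4b
17) 3497.409ms=45/4b +233.161ms=3/4b
Σ=12b of 12 (193bpm 3/4) — PASS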